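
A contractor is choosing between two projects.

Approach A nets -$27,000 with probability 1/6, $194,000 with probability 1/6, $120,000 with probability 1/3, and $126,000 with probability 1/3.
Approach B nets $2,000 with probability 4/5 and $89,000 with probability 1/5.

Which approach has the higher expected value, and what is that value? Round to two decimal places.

Approach A ($109,833.33)

Approach A = 1/6 × (-27000) + 1/6 × 194000 + 1/3 × 120000 + 1/3 × 126000 = -4500 + 32333.3333 + 40000 + 42000 = 109833.3333
Approach B = 4/5 × 2000 + 1/5 × 89000 = 1600 + 17800 = 19400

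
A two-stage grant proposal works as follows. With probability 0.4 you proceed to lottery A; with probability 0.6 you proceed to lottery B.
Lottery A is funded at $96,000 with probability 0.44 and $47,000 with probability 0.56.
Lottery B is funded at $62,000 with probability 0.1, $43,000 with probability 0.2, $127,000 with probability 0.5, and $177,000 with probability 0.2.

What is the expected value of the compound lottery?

$95,644

EV(A) = 0.44 × 96000 + 0.56 × 47000 = 42240 + 26320 = 68560
EV(B) = 0.1 × 62000 + 0.2 × 43000 + 0.5 × 127000 + 0.2 × 177000 = 6200 + 8600 + 63500 + 35400 = 113700
Overall = 0.4 × 68560 + 0.6 × 113700 = 27424 + 68220 = 95644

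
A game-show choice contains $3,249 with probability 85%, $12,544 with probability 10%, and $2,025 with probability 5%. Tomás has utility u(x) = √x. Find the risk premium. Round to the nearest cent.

E[u] = 0.85·√3249 + 0.1·√12544 + 0.05·√2025 = 0.85·57 + 0.1·112 + 0.05·45 = 61.9
CE = (61.9)² = 3831.61
Risk premium = EV − CE = 4117.3 − 3831.61 = 285.69

$285.69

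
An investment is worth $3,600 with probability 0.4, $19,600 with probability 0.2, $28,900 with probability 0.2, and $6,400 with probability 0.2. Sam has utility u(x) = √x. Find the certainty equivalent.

$10,404

E[u] = 0.4·√3600 + 0.2·√19600 + 0.2·√28900 + 0.2·√6400 = 0.4·60 + 0.2·140 + 0.2·170 + 0.2·80 = 102
CE = (102)² = 10404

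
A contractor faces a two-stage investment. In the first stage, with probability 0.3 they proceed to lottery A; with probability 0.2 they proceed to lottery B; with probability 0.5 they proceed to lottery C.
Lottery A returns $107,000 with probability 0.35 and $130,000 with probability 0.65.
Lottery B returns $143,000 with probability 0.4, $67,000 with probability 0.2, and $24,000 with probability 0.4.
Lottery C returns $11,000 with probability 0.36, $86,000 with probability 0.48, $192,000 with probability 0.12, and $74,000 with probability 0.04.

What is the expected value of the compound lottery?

EV(A) = 0.35 × 107000 + 0.65 × 130000 = 37450 + 84500 = 121950
EV(B) = 0.4 × 143000 + 0.2 × 67000 + 0.4 × 24000 = 57200 + 13400 + 9600 = 80200
EV(C) = 0.36 × 11000 + 0.48 × 86000 + 0.12 × 192000 + 0.04 × 74000 = 3960 + 41280 + 23040 + 2960 = 71240
Overall = 0.3 × 121950 + 0.2 × 80200 + 0.5 × 71240 = 36585 + 16040 + 35620 = 88245

$88,245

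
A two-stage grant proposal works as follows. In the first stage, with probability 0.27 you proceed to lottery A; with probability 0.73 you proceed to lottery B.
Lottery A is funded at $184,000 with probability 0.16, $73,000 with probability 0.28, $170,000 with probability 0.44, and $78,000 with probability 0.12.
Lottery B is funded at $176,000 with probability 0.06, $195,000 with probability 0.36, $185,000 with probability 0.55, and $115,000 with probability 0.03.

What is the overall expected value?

$171,941.60

EV(A) = 0.16 × 184000 + 0.28 × 73000 + 0.44 × 170000 + 0.12 × 78000 = 29440 + 20440 + 74800 + 9360 = 134040
EV(B) = 0.06 × 176000 + 0.36 × 195000 + 0.55 × 185000 + 0.03 × 115000 = 10560 + 70200 + 101750 + 3450 = 185960
Overall = 0.27 × 134040 + 0.73 × 185960 = 36190.8 + 135750.8 = 171941.6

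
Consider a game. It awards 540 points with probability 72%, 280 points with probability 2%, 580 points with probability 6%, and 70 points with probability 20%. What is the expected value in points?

EV = 0.72 × 540 + 0.02 × 280 + 0.06 × 580 + 0.2 × 70 = 388.8 + 5.6 + 34.8 + 14 = 443.2

443.2 points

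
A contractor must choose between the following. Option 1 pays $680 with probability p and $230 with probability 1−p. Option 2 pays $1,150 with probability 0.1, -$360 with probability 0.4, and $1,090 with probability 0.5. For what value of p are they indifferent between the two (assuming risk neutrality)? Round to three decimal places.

p = 0.636

EV(Option 2) = 0.1 × 1150 + 0.4 × (-360) + 0.5 × 1090 = 115 − 144 + 545 = 516
p·680 + (1−p)·230 = 516
450p + 230 = 516
p = (516 − 230) / 450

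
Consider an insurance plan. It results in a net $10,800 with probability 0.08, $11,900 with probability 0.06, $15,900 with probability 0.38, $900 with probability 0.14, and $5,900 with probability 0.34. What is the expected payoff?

$9,752

EV = 0.08 × 10800 + 0.06 × 11900 + 0.38 × 15900 + 0.14 × 900 + 0.34 × 5900 = 864 + 714 + 6042 + 126 + 2006 = 9752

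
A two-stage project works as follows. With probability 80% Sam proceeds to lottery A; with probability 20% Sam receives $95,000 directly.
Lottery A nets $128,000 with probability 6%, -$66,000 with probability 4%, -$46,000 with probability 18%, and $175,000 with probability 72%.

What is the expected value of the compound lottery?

EV(A) = 0.06 × 128000 + 0.04 × (-66000) + 0.18 × (-46000) + 0.72 × 175000 = 7680 − 2640 − 8280 + 126000 = 122760
Branch B: 95000 (certain)
Overall = 0.8 × 122760 + 0.2 × 95000 = 98208 + 19000 = 117208

$117,208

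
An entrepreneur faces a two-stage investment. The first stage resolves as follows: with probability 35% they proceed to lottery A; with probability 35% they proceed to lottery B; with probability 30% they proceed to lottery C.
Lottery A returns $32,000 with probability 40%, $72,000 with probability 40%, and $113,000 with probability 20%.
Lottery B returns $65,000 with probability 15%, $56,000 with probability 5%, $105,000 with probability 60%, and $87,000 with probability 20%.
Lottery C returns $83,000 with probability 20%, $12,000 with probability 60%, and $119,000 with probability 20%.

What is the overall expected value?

$69,282.50

EV(A) = 0.4 × 32000 + 0.4 × 72000 + 0.2 × 113000 = 12800 + 28800 + 22600 = 64200
EV(B) = 0.15 × 65000 + 0.05 × 56000 + 0.6 × 105000 + 0.2 × 87000 = 9750 + 2800 + 63000 + 17400 = 92950
EV(C) = 0.2 × 83000 + 0.6 × 12000 + 0.2 × 119000 = 16600 + 7200 + 23800 = 47600
Overall = 0.35 × 64200 + 0.35 × 92950 + 0.3 × 47600 = 22470 + 32532.5 + 14280 = 69282.5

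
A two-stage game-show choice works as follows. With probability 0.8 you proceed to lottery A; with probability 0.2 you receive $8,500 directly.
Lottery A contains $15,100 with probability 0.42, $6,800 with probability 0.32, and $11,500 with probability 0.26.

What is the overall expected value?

$10,906.40

EV(A) = 0.42 × 15100 + 0.32 × 6800 + 0.26 × 11500 = 6342 + 2176 + 2990 = 11508
Branch B: 8500 (certain)
Overall = 0.8 × 11508 + 0.2 × 8500 = 9206.4 + 1700 = 10906.4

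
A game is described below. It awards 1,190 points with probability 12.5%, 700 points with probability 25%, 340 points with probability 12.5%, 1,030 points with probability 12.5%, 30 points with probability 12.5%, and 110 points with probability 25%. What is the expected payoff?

EV = 0.125 × 1190 + 0.25 × 700 + 0.125 × 340 + 0.125 × 1030 + 0.125 × 30 + 0.25 × 110 = 148.75 + 175 + 42.5 + 128.75 + 3.75 + 27.5 = 526.25

526.25 points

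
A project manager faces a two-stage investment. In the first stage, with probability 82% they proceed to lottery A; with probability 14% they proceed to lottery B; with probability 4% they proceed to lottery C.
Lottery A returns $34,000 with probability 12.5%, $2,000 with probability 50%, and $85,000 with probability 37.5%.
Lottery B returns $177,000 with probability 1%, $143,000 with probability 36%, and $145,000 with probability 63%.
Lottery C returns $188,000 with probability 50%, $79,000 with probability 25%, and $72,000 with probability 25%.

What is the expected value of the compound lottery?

$55,956.50

EV(A) = 0.125 × 34000 + 0.5 × 2000 + 0.375 × 85000 = 4250 + 1000 + 31875 = 37125
EV(B) = 0.01 × 177000 + 0.36 × 143000 + 0.63 × 145000 = 1770 + 51480 + 91350 = 144600
EV(C) = 0.5 × 188000 + 0.25 × 79000 + 0.25 × 72000 = 94000 + 19750 + 18000 = 131750
Overall = 0.82 × 37125 + 0.14 × 144600 + 0.04 × 131750 = 30442.5 + 20244 + 5270 = 55956.5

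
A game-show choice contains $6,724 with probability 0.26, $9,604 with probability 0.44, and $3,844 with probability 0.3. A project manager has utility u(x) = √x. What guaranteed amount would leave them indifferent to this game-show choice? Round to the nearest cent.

E[u] = 0.26·√6724 + 0.44·√9604 + 0.3·√3844 = 0.26·82 + 0.44·98 + 0.3·62 = 83.04
CE = (83.04)² = 6895.6416

$6,895.64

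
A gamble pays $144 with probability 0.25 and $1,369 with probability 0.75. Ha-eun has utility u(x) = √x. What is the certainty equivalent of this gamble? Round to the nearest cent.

E[u] = 0.25·√144 + 0.75·√1369 = 0.25·12 + 0.75·37 = 30.75
CE = (30.75)² = 945.5625

$945.56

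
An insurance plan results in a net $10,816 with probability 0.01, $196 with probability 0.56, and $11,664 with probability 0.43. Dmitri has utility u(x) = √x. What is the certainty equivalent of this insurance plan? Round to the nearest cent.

$3,060.30

E[u] = 0.01·√10816 + 0.56·√196 + 0.43·√11664 = 0.01·104 + 0.56·14 + 0.43·108 = 55.32
CE = (55.32)² = 3060.3024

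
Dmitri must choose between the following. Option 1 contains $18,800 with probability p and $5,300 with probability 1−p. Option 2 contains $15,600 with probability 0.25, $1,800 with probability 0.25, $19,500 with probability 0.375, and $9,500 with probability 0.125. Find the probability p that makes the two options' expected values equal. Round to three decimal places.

p = 0.559

EV(Option 2) = 0.25 × 15600 + 0.25 × 1800 + 0.375 × 19500 + 0.125 × 9500 = 3900 + 450 + 7312.5 + 1187.5 = 12850
p·18800 + (1−p)·5300 = 12850
13500p + 5300 = 12850
p = (12850 − 5300) / 13500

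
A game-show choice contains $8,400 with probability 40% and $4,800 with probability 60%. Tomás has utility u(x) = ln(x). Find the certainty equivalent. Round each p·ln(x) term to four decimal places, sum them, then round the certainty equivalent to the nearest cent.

E[u] = 0.4·ln(8400) + 0.6·ln(4800) = 3.6144 + 5.0858 = 8.7002
CE = e^8.7002 ≈ 6004.11

$6,004.11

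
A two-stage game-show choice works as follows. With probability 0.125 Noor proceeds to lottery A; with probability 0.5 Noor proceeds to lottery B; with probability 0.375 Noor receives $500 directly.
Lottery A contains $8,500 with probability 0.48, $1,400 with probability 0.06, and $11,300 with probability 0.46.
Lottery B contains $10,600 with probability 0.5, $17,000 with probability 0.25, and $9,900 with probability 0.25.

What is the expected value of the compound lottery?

$7,370.25

EV(A) = 0.48 × 8500 + 0.06 × 1400 + 0.46 × 11300 = 4080 + 84 + 5198 = 9362
EV(B) = 0.5 × 10600 + 0.25 × 17000 + 0.25 × 9900 = 5300 + 4250 + 2475 = 12025
Branch C: 500 (certain)
Overall = 0.125 × 9362 + 0.5 × 12025 + 0.375 × 500 = 1170.25 + 6012.5 + 187.5 = 7370.25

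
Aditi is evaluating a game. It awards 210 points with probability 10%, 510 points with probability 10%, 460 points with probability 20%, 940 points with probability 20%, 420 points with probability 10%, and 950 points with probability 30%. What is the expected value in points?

679 points

EV = 0.1 × 210 + 0.1 × 510 + 0.2 × 460 + 0.2 × 940 + 0.1 × 420 + 0.3 × 950 = 21 + 51 + 92 + 188 + 42 + 285 = 679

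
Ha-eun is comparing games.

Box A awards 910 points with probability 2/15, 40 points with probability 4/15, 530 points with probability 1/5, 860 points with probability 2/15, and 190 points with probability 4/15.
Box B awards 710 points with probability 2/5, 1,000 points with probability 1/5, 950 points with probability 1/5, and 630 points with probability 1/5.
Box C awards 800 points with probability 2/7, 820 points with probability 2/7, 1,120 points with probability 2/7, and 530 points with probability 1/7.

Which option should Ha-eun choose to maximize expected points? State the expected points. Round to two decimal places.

Box C (858.57 points)

Box A = 2/15 × 910 + 4/15 × 40 + 1/5 × 530 + 2/15 × 860 + 4/15 × 190 = 121.3333 + 10.6667 + 106 + 114.6667 + 50.6667 = 403.3333
Box B = 2/5 × 710 + 1/5 × 1000 + 1/5 × 950 + 1/5 × 630 = 284 + 200 + 190 + 126 = 800
Box C = 2/7 × 800 + 2/7 × 820 + 2/7 × 1120 + 1/7 × 530 = 228.5714 + 234.2857 + 320 + 75.7143 = 858.5714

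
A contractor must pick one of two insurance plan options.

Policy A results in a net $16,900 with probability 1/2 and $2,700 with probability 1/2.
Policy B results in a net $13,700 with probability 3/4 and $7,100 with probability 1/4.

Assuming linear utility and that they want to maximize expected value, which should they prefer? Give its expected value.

Policy B ($12,050)

Policy A = 1/2 × 16900 + 1/2 × 2700 = 8450 + 1350 = 9800
Policy B = 3/4 × 13700 + 1/4 × 7100 = 10275 + 1775 = 12050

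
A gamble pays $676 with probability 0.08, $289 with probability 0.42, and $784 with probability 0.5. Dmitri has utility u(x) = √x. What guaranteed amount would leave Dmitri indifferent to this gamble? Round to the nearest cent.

$539.17

E[u] = 0.08·√676 + 0.42·√289 + 0.5·√784 = 0.08·26 + 0.42·17 + 0.5·28 = 23.22
CE = (23.22)² = 539.1684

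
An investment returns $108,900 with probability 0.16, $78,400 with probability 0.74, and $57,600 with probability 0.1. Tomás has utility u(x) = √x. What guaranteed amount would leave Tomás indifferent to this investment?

$80,656

E[u] = 0.16·√108900 + 0.74·√78400 + 0.1·√57600 = 0.16·330 + 0.74·280 + 0.1·240 = 284
CE = (284)² = 80656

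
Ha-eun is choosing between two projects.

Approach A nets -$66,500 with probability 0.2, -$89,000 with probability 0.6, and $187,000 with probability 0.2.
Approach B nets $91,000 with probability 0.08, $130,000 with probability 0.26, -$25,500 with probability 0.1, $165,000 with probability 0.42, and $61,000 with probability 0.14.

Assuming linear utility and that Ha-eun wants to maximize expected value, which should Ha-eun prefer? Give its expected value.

Approach B ($116,370)

Approach A = 0.2 × (-66500) + 0.6 × (-89000) + 0.2 × 187000 = -13300 − 53400 + 37400 = -29300
Approach B = 0.08 × 91000 + 0.26 × 130000 + 0.1 × (-25500) + 0.42 × 165000 + 0.14 × 61000 = 7280 + 33800 − 2550 + 69300 + 8540 = 116370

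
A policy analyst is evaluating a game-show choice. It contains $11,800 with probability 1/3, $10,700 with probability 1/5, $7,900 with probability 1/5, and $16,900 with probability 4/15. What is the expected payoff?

$12,160

EV = 1/3 × 11800 + 1/5 × 10700 + 1/5 × 7900 + 4/15 × 16900 = 3933.3333 + 2140 + 1580 + 4506.6667 = 12160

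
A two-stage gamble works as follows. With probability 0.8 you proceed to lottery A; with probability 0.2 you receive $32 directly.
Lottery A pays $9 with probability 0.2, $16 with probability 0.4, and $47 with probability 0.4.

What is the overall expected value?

$28

EV(A) = 0.2 × 9 + 0.4 × 16 + 0.4 × 47 = 1.8 + 6.4 + 18.8 = 27
Branch B: 32 (certain)
Overall = 0.8 × 27 + 0.2 × 32 = 21.6 + 6.4 = 28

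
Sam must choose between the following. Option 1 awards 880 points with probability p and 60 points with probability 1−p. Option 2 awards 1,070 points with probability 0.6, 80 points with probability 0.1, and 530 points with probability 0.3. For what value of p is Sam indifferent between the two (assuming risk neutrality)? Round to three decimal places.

p = 0.913

EV(Option 2) = 0.6 × 1070 + 0.1 × 80 + 0.3 × 530 = 642 + 8 + 159 = 809
p·880 + (1−p)·60 = 809
820p + 60 = 809
p = (809 − 60) / 820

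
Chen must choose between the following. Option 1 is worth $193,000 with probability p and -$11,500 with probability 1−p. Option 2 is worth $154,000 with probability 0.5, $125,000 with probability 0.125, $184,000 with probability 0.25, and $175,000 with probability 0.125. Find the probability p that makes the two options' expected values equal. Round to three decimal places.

p = 0.841

EV(Option 2) = 0.5 × 154000 + 0.125 × 125000 + 0.25 × 184000 + 0.125 × 175000 = 77000 + 15625 + 46000 + 21875 = 160500
p·193000 + (1−p)·(-11500) = 160500
204500p − 11500 = 160500
p = (160500 + 11500) / 204500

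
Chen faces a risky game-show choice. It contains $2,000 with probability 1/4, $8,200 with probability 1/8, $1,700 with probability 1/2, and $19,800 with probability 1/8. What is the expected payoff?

EV = 1/4 × 2000 + 1/8 × 8200 + 1/2 × 1700 + 1/8 × 19800 = 500 + 1025 + 850 + 2475 = 4850

$4,850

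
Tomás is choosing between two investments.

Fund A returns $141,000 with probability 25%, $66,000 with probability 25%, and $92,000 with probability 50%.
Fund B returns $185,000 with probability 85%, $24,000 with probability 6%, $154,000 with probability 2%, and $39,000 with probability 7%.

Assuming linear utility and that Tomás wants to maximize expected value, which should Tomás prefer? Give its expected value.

Fund B ($164,500)

Fund A = 0.25 × 141000 + 0.25 × 66000 + 0.5 × 92000 = 35250 + 16500 + 46000 = 97750
Fund B = 0.85 × 185000 + 0.06 × 24000 + 0.02 × 154000 + 0.07 × 39000 = 157250 + 1440 + 3080 + 2730 = 164500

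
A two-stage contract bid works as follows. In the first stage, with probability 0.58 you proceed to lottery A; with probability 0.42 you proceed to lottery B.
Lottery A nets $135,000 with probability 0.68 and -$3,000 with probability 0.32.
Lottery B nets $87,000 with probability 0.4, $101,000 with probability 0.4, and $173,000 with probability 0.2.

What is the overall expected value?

EV(A) = 0.68 × 135000 + 0.32 × (-3000) = 91800 − 960 = 90840
EV(B) = 0.4 × 87000 + 0.4 × 101000 + 0.2 × 173000 = 34800 + 40400 + 34600 = 109800
Overall = 0.58 × 90840 + 0.42 × 109800 = 52687.2 + 46116 = 98803.2

$98,803.20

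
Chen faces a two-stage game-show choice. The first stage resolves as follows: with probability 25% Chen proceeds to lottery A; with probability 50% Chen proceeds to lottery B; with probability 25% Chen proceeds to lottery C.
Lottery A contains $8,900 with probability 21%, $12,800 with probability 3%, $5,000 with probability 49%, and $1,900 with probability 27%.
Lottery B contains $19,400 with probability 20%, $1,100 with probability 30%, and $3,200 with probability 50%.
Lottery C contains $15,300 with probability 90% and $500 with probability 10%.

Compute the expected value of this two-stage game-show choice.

EV(A) = 0.21 × 8900 + 0.03 × 12800 + 0.49 × 5000 + 0.27 × 1900 = 1869 + 384 + 2450 + 513 = 5216
EV(B) = 0.2 × 19400 + 0.3 × 1100 + 0.5 × 3200 = 3880 + 330 + 1600 = 5810
EV(C) = 0.9 × 15300 + 0.1 × 500 = 13770 + 50 = 13820
Overall = 0.25 × 5216 + 0.5 × 5810 + 0.25 × 13820 = 1304 + 2905 + 3455 = 7664

$7,664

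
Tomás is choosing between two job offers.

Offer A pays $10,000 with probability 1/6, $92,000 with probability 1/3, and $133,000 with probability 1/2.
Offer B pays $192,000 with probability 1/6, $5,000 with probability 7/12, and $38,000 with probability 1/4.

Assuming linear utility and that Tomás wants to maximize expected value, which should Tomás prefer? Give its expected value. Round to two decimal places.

Offer A ($98,833.33)

Offer A = 1/6 × 10000 + 1/3 × 92000 + 1/2 × 133000 = 1666.6667 + 30666.6667 + 66500 = 98833.3333
Offer B = 1/6 × 192000 + 7/12 × 5000 + 1/4 × 38000 = 32000 + 2916.6667 + 9500 = 44416.6667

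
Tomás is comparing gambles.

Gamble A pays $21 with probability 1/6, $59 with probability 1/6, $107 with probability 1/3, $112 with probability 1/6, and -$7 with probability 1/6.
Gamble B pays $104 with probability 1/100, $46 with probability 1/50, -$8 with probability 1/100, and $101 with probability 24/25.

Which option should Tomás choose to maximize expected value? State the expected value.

Gamble A = 1/6 × 21 + 1/6 × 59 + 1/3 × 107 + 1/6 × 112 + 1/6 × (-7) = 3.5 + 9.8333 + 35.6667 + 18.6667 − 1.1667 = 66.5
Gamble B = 1/100 × 104 + 1/50 × 46 + 1/100 × (-8) + 24/25 × 101 = 1.04 + 0.92 − 0.08 + 96.96 = 98.84

Gamble B ($98.84)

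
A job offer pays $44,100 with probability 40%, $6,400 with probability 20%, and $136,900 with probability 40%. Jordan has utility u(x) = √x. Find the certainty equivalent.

$61,504

E[u] = 0.4·√44100 + 0.2·√6400 + 0.4·√136900 = 0.4·210 + 0.2·80 + 0.4·370 = 248
CE = (248)² = 61504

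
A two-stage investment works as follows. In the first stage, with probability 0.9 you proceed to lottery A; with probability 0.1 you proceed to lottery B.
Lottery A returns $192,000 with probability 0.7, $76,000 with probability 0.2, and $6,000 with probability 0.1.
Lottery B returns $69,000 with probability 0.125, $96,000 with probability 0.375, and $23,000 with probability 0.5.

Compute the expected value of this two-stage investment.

$140,792.50

EV(A) = 0.7 × 192000 + 0.2 × 76000 + 0.1 × 6000 = 134400 + 15200 + 600 = 150200
EV(B) = 0.125 × 69000 + 0.375 × 96000 + 0.5 × 23000 = 8625 + 36000 + 11500 = 56125
Overall = 0.9 × 150200 + 0.1 × 56125 = 135180 + 5612.5 = 140792.5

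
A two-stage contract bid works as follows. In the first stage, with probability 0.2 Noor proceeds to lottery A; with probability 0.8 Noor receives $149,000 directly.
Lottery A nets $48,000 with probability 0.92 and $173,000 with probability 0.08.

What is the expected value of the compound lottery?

$130,800

EV(A) = 0.92 × 48000 + 0.08 × 173000 = 44160 + 13840 = 58000
Branch B: 149000 (certain)
Overall = 0.2 × 58000 + 0.8 × 149000 = 11600 + 119200 = 130800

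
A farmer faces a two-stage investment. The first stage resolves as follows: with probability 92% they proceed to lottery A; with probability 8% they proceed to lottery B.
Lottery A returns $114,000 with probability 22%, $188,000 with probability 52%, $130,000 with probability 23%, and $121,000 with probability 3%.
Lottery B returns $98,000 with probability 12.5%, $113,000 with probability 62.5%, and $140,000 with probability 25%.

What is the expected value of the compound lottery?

EV(A) = 0.22 × 114000 + 0.52 × 188000 + 0.23 × 130000 + 0.03 × 121000 = 25080 + 97760 + 29900 + 3630 = 156370
EV(B) = 0.125 × 98000 + 0.625 × 113000 + 0.25 × 140000 = 12250 + 70625 + 35000 = 117875
Overall = 0.92 × 156370 + 0.08 × 117875 = 143860.4 + 9430 = 153290.4

$153,290.40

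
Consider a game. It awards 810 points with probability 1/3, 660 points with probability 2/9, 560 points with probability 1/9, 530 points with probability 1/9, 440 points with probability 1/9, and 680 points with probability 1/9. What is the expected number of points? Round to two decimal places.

662.22 points

EV = 1/3 × 810 + 2/9 × 660 + 1/9 × 560 + 1/9 × 530 + 1/9 × 440 + 1/9 × 680 = 270 + 146.6667 + 62.2222 + 58.8889 + 48.8889 + 75.5556 = 662.2222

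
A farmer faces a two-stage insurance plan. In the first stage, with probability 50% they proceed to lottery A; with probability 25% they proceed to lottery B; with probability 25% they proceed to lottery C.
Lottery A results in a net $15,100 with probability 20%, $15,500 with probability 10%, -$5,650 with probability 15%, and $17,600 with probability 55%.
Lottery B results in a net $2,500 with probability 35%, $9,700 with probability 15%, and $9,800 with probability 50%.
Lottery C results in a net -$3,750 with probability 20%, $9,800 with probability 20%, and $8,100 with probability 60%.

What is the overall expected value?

EV(A) = 0.2 × 15100 + 0.1 × 15500 + 0.15 × (-5650) + 0.55 × 17600 = 3020 + 1550 − 847.5 + 9680 = 13402.5
EV(B) = 0.35 × 2500 + 0.15 × 9700 + 0.5 × 9800 = 875 + 1455 + 4900 = 7230
EV(C) = 0.2 × (-3750) + 0.2 × 9800 + 0.6 × 8100 = -750 + 1960 + 4860 = 6070
Overall = 0.5 × 13402.5 + 0.25 × 7230 + 0.25 × 6070 = 6701.25 + 1807.5 + 1517.5 = 10026.25

$10,026.25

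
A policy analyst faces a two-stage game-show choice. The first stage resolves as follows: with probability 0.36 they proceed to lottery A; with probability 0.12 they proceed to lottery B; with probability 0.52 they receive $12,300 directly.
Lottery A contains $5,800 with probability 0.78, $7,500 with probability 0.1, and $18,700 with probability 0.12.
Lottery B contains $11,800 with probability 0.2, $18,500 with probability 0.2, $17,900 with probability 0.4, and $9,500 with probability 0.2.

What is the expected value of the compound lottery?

$10,916.88

EV(A) = 0.78 × 5800 + 0.1 × 7500 + 0.12 × 18700 = 4524 + 750 + 2244 = 7518
EV(B) = 0.2 × 11800 + 0.2 × 18500 + 0.4 × 17900 + 0.2 × 9500 = 2360 + 3700 + 7160 + 1900 = 15120
Branch C: 12300 (certain)
Overall = 0.36 × 7518 + 0.12 × 15120 + 0.52 × 12300 = 2706.48 + 1814.4 + 6396 = 10916.88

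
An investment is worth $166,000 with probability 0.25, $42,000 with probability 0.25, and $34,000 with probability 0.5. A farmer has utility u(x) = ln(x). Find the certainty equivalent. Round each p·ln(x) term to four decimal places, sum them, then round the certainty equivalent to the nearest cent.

$53,284.46

E[u] = 0.25·ln(166000) + 0.25·ln(42000) + 0.5·ln(34000) = 3.0049 + 2.6614 + 5.2171 = 10.8834
CE = e^10.8834 ≈ 53284.46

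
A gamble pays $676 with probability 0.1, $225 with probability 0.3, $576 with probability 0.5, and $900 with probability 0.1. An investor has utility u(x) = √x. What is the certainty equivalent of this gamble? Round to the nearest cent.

$488.41

E[u] = 0.1·√676 + 0.3·√225 + 0.5·√576 + 0.1·√900 = 0.1·26 + 0.3·15 + 0.5·24 + 0.1·30 = 22.1
CE = (22.1)² = 488.41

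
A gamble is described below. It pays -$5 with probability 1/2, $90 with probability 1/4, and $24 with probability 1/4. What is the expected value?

EV = 1/2 × (-5) + 1/4 × 90 + 1/4 × 24 = -2.5 + 22.5 + 6 = 26

$26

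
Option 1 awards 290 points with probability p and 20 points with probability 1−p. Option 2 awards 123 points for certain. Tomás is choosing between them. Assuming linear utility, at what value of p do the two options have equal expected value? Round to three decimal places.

p·290 + (1−p)·20 = 123
270p + 20 = 123
p = (123 − 20) / 270

p = 0.381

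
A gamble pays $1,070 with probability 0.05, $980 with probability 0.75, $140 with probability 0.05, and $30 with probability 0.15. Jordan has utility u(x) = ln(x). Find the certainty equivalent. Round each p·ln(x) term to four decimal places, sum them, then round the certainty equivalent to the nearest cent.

$529.43

E[u] = 0.05·ln(1070) + 0.75·ln(980) + 0.05·ln(140) + 0.15·ln(30) = 0.3488 + 5.1657 + 0.2471 + 0.5102 = 6.2718
CE = e^6.2718 ≈ 529.43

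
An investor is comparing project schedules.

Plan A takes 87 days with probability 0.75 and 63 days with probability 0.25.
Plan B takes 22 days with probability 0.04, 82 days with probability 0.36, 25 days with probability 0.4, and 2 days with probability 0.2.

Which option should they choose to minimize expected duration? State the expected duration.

Plan B (40.8 days)

Plan A = 0.75 × 87 + 0.25 × 63 = 65.25 + 15.75 = 81
Plan B = 0.04 × 22 + 0.36 × 82 + 0.4 × 25 + 0.2 × 2 = 0.88 + 29.52 + 10 + 0.4 = 40.8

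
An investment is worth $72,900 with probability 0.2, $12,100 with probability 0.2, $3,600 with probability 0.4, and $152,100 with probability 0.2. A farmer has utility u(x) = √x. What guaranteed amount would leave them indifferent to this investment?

E[u] = 0.2·√72900 + 0.2·√12100 + 0.4·√3600 + 0.2·√152100 = 0.2·270 + 0.2·110 + 0.4·60 + 0.2·390 = 178
CE = (178)² = 31684

$31,684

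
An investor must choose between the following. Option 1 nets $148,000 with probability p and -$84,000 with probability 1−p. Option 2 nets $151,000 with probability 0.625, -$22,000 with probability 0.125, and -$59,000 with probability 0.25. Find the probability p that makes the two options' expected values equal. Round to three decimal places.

p = 0.693

EV(Option 2) = 0.625 × 151000 + 0.125 × (-22000) + 0.25 × (-59000) = 94375 − 2750 − 14750 = 76875
p·148000 + (1−p)·(-84000) = 76875
232000p − 84000 = 76875
p = (76875 + 84000) / 232000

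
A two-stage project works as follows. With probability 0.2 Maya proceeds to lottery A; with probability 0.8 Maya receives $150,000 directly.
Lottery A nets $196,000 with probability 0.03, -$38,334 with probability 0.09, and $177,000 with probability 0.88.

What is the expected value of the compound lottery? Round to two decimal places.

$151,637.99

EV(A) = 0.03 × 196000 + 0.09 × (-38334) + 0.88 × 177000 = 5880 − 3450.06 + 155760 = 158189.94
Branch B: 150000 (certain)
Overall = 0.2 × 158189.94 + 0.8 × 150000 = 31637.988 + 120000 = 151637.988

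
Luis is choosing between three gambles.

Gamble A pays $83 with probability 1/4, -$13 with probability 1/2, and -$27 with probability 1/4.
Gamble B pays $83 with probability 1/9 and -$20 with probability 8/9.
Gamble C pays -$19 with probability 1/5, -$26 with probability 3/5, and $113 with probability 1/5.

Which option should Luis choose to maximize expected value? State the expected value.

Gamble A ($7.50)

Gamble A = 1/4 × 83 + 1/2 × (-13) + 1/4 × (-27) = 20.75 − 6.5 − 6.75 = 7.5
Gamble B = 1/9 × 83 + 8/9 × (-20) = 9.2222 − 17.7778 = -8.5556
Gamble C = 1/5 × (-19) + 3/5 × (-26) + 1/5 × 113 = -3.8 − 15.6 + 22.6 = 3.2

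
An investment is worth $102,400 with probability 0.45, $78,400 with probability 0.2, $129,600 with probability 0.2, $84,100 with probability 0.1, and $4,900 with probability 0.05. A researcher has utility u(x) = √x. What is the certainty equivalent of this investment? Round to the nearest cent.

E[u] = 0.45·√102400 + 0.2·√78400 + 0.2·√129600 + 0.1·√84100 + 0.05·√4900 = 0.45·320 + 0.2·280 + 0.2·360 + 0.1·290 + 0.05·70 = 304.5
CE = (304.5)² = 92720.25

$92,720.25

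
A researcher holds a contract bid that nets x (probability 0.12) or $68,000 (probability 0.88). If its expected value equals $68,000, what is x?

x = $68,000

0.12·x + 0.88·68000 = 68000
0.12·x = 68000 − 59840 = 8160
x = 8160 / 0.12 = 68000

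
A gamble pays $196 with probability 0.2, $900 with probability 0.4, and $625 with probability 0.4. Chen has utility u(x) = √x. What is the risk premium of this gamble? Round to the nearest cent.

$34.16

E[u] = 0.2·√196 + 0.4·√900 + 0.4·√625 = 0.2·14 + 0.4·30 + 0.4·25 = 24.8
CE = (24.8)² = 615.04
Risk premium = EV − CE = 649.2 − 615.04 = 34.16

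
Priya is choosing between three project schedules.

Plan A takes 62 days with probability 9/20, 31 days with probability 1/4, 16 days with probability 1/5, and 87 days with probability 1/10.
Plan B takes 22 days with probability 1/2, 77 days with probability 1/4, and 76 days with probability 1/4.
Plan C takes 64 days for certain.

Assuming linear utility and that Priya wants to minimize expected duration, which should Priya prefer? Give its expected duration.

Plan A = 9/20 × 62 + 1/4 × 31 + 1/5 × 16 + 1/10 × 87 = 27.9 + 7.75 + 3.2 + 8.7 = 47.55
Plan B = 1/2 × 22 + 1/4 × 77 + 1/4 × 76 = 11 + 19.25 + 19 = 49.25
Plan C: 64 (certain)

Plan A (47.55 days)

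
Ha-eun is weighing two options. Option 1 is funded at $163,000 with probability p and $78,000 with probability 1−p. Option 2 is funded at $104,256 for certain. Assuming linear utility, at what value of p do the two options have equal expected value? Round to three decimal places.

p·163000 + (1−p)·78000 = 104256
85000p + 78000 = 104256
p = (104256 − 78000) / 85000

p = 0.309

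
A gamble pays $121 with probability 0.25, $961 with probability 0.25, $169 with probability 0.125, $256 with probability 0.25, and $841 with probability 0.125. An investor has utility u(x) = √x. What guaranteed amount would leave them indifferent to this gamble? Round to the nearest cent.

E[u] = 0.25·√121 + 0.25·√961 + 0.125·√169 + 0.25·√256 + 0.125·√841 = 0.25·11 + 0.25·31 + 0.125·13 + 0.25·16 + 0.125·29 = 19.75
CE = (19.75)² = 390.0625

$390.06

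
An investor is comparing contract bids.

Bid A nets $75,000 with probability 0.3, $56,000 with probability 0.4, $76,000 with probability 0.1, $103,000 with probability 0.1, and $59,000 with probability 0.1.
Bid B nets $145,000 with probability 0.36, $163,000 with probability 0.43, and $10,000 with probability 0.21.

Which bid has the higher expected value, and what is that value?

Bid A = 0.3 × 75000 + 0.4 × 56000 + 0.1 × 76000 + 0.1 × 103000 + 0.1 × 59000 = 22500 + 22400 + 7600 + 10300 + 5900 = 68700
Bid B = 0.36 × 145000 + 0.43 × 163000 + 0.21 × 10000 = 52200 + 70090 + 2100 = 124390

Bid B ($124,390)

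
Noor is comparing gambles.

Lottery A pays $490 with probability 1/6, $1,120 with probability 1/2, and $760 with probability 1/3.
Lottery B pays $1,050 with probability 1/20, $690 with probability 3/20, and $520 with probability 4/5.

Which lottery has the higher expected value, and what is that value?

Lottery A = 1/6 × 490 + 1/2 × 1120 + 1/3 × 760 = 81.6667 + 560 + 253.3333 = 895
Lottery B = 1/20 × 1050 + 3/20 × 690 + 4/5 × 520 = 52.5 + 103.5 + 416 = 572

Lottery A ($895)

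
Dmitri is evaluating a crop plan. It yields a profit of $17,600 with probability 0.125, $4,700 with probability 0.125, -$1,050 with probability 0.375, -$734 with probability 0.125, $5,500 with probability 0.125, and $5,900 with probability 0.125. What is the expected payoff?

$3,727

EV = 0.125 × 17600 + 0.125 × 4700 + 0.375 × (-1050) + 0.125 × (-734) + 0.125 × 5500 + 0.125 × 5900 = 2200 + 587.5 − 393.75 − 91.75 + 687.5 + 737.5 = 3727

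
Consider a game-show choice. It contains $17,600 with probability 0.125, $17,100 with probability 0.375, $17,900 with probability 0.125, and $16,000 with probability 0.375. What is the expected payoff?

$16,850

EV = 0.125 × 17600 + 0.375 × 17100 + 0.125 × 17900 + 0.375 × 16000 = 2200 + 6412.5 + 2237.5 + 6000 = 16850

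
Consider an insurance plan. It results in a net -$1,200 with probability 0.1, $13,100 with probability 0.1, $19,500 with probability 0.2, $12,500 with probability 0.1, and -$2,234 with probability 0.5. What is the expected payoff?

EV = 0.1 × (-1200) + 0.1 × 13100 + 0.2 × 19500 + 0.1 × 12500 + 0.5 × (-2234) = -120 + 1310 + 3900 + 1250 − 1117 = 5223

$5,223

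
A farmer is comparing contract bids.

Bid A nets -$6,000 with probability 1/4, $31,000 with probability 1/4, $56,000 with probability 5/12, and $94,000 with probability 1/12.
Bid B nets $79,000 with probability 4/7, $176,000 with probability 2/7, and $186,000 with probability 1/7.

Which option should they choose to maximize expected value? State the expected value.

Bid A = 1/4 × (-6000) + 1/4 × 31000 + 5/12 × 56000 + 1/12 × 94000 = -1500 + 7750 + 23333.3333 + 7833.3333 = 37416.6667
Bid B = 4/7 × 79000 + 2/7 × 176000 + 1/7 × 186000 = 45142.8571 + 50285.7143 + 26571.4286 = 122000

Bid B ($122,000)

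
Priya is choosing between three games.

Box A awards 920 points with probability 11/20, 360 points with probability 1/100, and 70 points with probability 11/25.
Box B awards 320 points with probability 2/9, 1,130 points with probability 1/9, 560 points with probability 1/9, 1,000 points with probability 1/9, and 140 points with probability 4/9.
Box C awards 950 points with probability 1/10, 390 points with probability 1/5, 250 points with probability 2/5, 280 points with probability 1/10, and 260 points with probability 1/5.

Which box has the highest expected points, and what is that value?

Box A (540.4 points)

Box A = 11/20 × 920 + 1/100 × 360 + 11/25 × 70 = 506 + 3.6 + 30.8 = 540.4
Box B = 2/9 × 320 + 1/9 × 1130 + 1/9 × 560 + 1/9 × 1000 + 4/9 × 140 = 71.1111 + 125.5556 + 62.2222 + 111.1111 + 62.2222 = 432.2222
Box C = 1/10 × 950 + 1/5 × 390 + 2/5 × 250 + 1/10 × 280 + 1/5 × 260 = 95 + 78 + 100 + 28 + 52 = 353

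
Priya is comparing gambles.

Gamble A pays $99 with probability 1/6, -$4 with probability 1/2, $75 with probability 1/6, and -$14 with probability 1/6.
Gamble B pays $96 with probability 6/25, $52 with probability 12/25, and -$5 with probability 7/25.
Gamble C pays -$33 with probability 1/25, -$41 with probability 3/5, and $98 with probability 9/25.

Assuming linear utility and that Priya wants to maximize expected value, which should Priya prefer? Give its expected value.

Gamble B ($46.60)

Gamble A = 1/6 × 99 + 1/2 × (-4) + 1/6 × 75 + 1/6 × (-14) = 16.5 − 2 + 12.5 − 2.3333 = 24.6667
Gamble B = 6/25 × 96 + 12/25 × 52 + 7/25 × (-5) = 23.04 + 24.96 − 1.4 = 46.6
Gamble C = 1/25 × (-33) + 3/5 × (-41) + 9/25 × 98 = -1.32 − 24.6 + 35.28 = 9.36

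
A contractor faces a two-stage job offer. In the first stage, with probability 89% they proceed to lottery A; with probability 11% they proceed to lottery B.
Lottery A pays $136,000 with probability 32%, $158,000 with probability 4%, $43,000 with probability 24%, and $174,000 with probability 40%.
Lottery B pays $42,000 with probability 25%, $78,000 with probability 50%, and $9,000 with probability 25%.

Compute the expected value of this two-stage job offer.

$121,178.90

EV(A) = 0.32 × 136000 + 0.04 × 158000 + 0.24 × 43000 + 0.4 × 174000 = 43520 + 6320 + 10320 + 69600 = 129760
EV(B) = 0.25 × 42000 + 0.5 × 78000 + 0.25 × 9000 = 10500 + 39000 + 2250 = 51750
Overall = 0.89 × 129760 + 0.11 × 51750 = 115486.4 + 5692.5 = 121178.9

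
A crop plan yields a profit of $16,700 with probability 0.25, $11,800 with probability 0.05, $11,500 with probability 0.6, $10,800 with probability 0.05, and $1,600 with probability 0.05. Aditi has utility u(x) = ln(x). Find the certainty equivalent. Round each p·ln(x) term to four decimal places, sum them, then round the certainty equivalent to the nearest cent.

$11,418.61

E[u] = 0.25·ln(16700) + 0.05·ln(11800) + 0.6·ln(11500) + 0.05·ln(10800) + 0.05·ln(1600) = 2.4308 + 0.4688 + 5.6101 + 0.4644 + 0.3689 = 9.3430
CE = e^9.3430 ≈ 11418.61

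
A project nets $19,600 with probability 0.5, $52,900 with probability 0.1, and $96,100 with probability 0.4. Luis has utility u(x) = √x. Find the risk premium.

$6,441

E[u] = 0.5·√19600 + 0.1·√52900 + 0.4·√96100 = 0.5·140 + 0.1·230 + 0.4·310 = 217
CE = (217)² = 47089
Risk premium = EV − CE = 53530 − 47089 = 6441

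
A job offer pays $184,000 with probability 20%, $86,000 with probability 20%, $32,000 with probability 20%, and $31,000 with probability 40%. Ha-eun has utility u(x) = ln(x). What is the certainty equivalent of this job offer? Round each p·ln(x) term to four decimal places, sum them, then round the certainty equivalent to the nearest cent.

E[u] = 0.2·ln(184000) + 0.2·ln(86000) + 0.2·ln(32000) + 0.4·ln(31000) = 2.4245 + 2.2724 + 2.0747 + 4.1367 = 10.9083
CE = e^10.9083 ≈ 54627.90

$54,627.90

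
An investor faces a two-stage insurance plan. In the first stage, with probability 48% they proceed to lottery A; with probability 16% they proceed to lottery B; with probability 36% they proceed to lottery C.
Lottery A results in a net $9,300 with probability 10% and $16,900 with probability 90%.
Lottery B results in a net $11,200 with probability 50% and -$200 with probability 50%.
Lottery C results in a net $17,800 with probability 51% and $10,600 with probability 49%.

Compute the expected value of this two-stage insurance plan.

$13,765.12

EV(A) = 0.1 × 9300 + 0.9 × 16900 = 930 + 15210 = 16140
EV(B) = 0.5 × 11200 + 0.5 × (-200) = 5600 − 100 = 5500
EV(C) = 0.51 × 17800 + 0.49 × 10600 = 9078 + 5194 = 14272
Overall = 0.48 × 16140 + 0.16 × 5500 + 0.36 × 14272 = 7747.2 + 880 + 5137.92 = 13765.12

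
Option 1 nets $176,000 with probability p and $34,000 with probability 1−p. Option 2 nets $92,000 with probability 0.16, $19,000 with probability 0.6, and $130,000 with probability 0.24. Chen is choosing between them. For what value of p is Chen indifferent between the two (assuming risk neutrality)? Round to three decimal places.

EV(Option 2) = 0.16 × 92000 + 0.6 × 19000 + 0.24 × 130000 = 14720 + 11400 + 31200 = 57320
p·176000 + (1−p)·34000 = 57320
142000p + 34000 = 57320
p = (57320 − 34000) / 142000

p = 0.164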